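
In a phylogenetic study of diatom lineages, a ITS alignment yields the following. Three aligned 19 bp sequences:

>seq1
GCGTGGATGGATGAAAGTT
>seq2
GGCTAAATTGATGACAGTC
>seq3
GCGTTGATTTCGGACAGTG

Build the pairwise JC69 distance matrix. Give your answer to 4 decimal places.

seq1–seq2: 7/19 sites differ → p ≈ 0.368421, d = −0.75 ln(1 − 0.491228) = 0.506816 ≈ 0.5068.
seq1–seq3: 7/19 sites differ → p ≈ 0.368421, d = −0.75 ln(1 − 0.491228) = 0.506816 ≈ 0.5068.
seq2–seq3: 8/19 sites differ → p ≈ 0.421053, d = −0.75 ln(1 − 0.561404) = 0.618132 ≈ 0.6181.

d(seq1,seq2) = 0.5068, d(seq1,seq3) = 0.5068, d(seq2,seq3) = 0.6181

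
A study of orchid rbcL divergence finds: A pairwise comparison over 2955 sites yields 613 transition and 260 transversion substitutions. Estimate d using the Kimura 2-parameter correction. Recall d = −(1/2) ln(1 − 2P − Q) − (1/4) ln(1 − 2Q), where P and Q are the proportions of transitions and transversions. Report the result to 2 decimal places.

0.40

P = 613/2955 ≈ 0.207445 and Q = 260/2955 ≈ 0.087986.
Under the Kimura two-parameter model, d = −½ ln(1 − 2P − Q) − ¼ ln(1 − 2Q).
1 − 2P − Q = 0.497124, giving −½ ln(0.497124) = 0.349458.
1 − 2Q = 0.824028, giving −¼ ln(0.824028) = 0.048388.
d = 0.349458 + 0.048388 = 0.397846.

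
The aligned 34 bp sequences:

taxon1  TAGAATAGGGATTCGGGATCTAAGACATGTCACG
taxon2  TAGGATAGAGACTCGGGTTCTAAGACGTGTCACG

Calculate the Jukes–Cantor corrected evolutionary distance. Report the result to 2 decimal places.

The sequences differ at 5 of 34 sites (4, 9, 12, 18, 27), so p = 5/34 ≈ 0.147059.
d = −(3/4) ln(1 − 4p/3) = −0.75 ln(1 − 0.196079) = −0.75 ln(0.803921)
  = −0.75 × (-0.218254) = 0.163691 substitutions/site.

0.16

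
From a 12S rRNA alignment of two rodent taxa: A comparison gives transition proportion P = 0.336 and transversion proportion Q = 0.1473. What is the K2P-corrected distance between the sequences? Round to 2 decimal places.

0.94

Under the Kimura two-parameter model, d = −½ ln(1 − 2P − Q) − ¼ ln(1 − 2Q).
1 − 2P − Q = 0.1807, giving −½ ln(0.1807) = 0.855459.
1 − 2Q = 0.7054, giving −¼ ln(0.7054) = 0.087248.
d = 0.855459 + 0.087248 = 0.942707.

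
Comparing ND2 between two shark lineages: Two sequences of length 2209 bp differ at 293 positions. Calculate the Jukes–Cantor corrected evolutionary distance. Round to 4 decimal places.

p = 293/2209 ≈ 0.132639.
d = −(3/4) ln(1 − 4p/3) = −0.75 ln(1 − 0.176852) = −0.75 ln(0.823148)
  = −0.75 × (-0.194619) = 0.145964 substitutions/site.

0.1460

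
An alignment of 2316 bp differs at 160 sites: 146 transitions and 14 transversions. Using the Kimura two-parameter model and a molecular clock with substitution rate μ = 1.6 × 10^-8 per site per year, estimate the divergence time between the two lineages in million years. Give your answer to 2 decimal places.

2.31

P = 146/2316 ≈ 0.06304 and Q = 14/2316 ≈ 0.006045.
Under the Kimura two-parameter model, d = −½ ln(1 − 2P − Q) − ¼ ln(1 − 2Q).
1 − 2P − Q = 0.867875, giving −½ ln(0.867875) = 0.070854.
1 − 2Q = 0.98791, giving −¼ ln(0.98791) = 0.003041.
d = 0.070854 + 0.003041 = 0.073895.
Under a molecular clock d = 2μt, so t = d/(2μ) = 0.073895 / (2 × 1.6 × 10^-8) = 2.31 million years.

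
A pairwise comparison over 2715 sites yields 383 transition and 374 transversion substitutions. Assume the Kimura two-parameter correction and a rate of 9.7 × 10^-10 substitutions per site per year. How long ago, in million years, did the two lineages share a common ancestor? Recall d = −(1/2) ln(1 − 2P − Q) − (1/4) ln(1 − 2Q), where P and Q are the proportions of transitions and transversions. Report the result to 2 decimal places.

P = 383/2715 ≈ 0.141068 and Q = 374/2715 ≈ 0.137753.
Under the Kimura two-parameter model, d = −½ ln(1 − 2P − Q) − ¼ ln(1 − 2Q).
1 − 2P − Q = 0.580111, giving −½ ln(0.580111) = 0.272268.
1 − 2Q = 0.724494, giving −¼ ln(0.724494) = 0.080570.
d = 0.272268 + 0.080570 = 0.352838.
Under a molecular clock d = 2μt, so t = d/(2μ) = 0.352838 / (2 × 9.7 × 10^-10) = 181.88 million years.

181.88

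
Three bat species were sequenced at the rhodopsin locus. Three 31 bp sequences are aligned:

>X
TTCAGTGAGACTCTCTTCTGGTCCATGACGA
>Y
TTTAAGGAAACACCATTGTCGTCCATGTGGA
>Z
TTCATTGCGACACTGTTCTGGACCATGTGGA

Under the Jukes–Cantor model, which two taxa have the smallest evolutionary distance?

X and Z

X–Y: 11/31 differ, p = 0.355, d = 0.481.
X–Z: 7/31 differ, p = 0.226, d = 0.269.
Y–Z: 10/31 differ, p = 0.323, d = 0.422.
The smallest distance is between X and Z.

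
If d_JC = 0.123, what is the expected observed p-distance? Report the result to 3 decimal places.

0.113

p = (3/4)(1 − e^(−4d/3)) = 0.75 × (1 − e^(-0.164)) = 0.75 × (1 − 0.848742) = 0.113444.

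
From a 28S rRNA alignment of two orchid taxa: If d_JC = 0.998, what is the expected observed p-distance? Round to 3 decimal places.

p = (3/4)(1 − e^(−4d/3)) = 0.75 × (1 − e^(-1.330667)) = 0.75 × (1 − 0.264301) = 0.551774.

0.552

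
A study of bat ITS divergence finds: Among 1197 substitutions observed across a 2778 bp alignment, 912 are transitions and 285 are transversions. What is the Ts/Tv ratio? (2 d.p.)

3.20

R = 912/285 = 3.20.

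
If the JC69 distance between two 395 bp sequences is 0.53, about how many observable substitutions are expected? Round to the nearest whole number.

Invert JC69: p = (3/4)(1 − e^(−4d/3)) = 0.75 × (1 − e^(-0.706667)) = 0.75 × (1 − 0.493286) = 0.380036.
Expected differing sites = pL ≈ 0.380036 × 395 = 150.11422 ≈ 150.

150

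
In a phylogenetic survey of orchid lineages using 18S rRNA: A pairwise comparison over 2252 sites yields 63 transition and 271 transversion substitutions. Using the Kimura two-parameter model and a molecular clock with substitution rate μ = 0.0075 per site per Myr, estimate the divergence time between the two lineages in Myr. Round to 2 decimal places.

P = 63/2252 ≈ 0.027975 and Q = 271/2252 ≈ 0.120337.
Under the Kimura two-parameter model, d = −½ ln(1 − 2P − Q) − ¼ ln(1 − 2Q).
1 − 2P − Q = 0.823713, giving −½ ln(0.823713) = 0.096967.
1 − 2Q = 0.759326, giving −¼ ln(0.759326) = 0.068831.
d = 0.096967 + 0.068831 = 0.165798.
Under a molecular clock d = 2μt, so t = d/(2μ) = 0.165798 / (2 × 0.0075) = 11.05 Myr.

11.05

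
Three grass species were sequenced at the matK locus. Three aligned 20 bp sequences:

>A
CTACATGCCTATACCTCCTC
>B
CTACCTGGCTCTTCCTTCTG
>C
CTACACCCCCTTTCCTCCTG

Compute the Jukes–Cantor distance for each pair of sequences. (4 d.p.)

d(A,B) = 0.3831, d(A,C) = 0.3831, d(B,C) = 0.4715

A–B: 6/20 sites differ → p = 0.3, d = −0.75 ln(1 − 0.4) = 0.383119 ≈ 0.3831.
A–C: 6/20 sites differ → p = 0.3, d = −0.75 ln(1 − 0.4) = 0.383119 ≈ 0.3831.
B–C: 7/20 sites differ → p = 0.35, d = −0.75 ln(1 − 0.466667) = 0.471457 ≈ 0.4715.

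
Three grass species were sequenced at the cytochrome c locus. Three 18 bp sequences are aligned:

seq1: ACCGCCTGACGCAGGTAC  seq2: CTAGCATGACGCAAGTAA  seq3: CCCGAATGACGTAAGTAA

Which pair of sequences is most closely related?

seq2 and seq3

seq1–seq2: 6/18 differ, p = 0.333, d = 0.441.
seq1–seq3: 6/18 differ, p = 0.333, d = 0.441.
seq2–seq3: 4/18 differ, p = 0.222, d = 0.264.
The smallest distance is between seq2 and seq3.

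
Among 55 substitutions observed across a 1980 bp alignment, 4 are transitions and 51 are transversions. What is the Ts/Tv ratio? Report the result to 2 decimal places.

0.08

R = 4/51 = 0.078431… ≈ 0.08 (to 2 d.p.).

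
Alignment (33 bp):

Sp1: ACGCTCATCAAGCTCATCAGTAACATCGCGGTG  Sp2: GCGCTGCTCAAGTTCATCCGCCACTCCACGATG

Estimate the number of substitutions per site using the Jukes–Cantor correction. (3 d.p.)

0.441

The sequences differ at 11 of 33 sites, so p = 11/33 ≈ 0.333333.
d = −(3/4) ln(1 − 4p/3) = −0.75 ln(1 − 0.444444) = −0.75 ln(0.555556)
  = −0.75 × (-0.587786) = 0.440840 substitutions/site.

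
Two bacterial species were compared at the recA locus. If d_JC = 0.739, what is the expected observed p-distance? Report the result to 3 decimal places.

0.470

p = (3/4)(1 − e^(−4d/3)) = 0.75 × (1 − e^(-0.985333)) = 0.75 × (1 − 0.373315) = 0.470014.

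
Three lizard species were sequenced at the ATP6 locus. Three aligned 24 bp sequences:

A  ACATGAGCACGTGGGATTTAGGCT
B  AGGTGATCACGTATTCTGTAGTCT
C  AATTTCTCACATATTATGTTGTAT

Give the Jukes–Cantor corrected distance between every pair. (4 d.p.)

d(A,B) = 0.5199, d(A,C) = 0.9607, d(B,C) = 0.4408

A–B: 9/24 sites differ → p = 0.375, d = −0.75 ln(1 − 0.5) = 0.519860 ≈ 0.5199.
A–C: 13/24 sites differ → p ≈ 0.541667, d = −0.75 ln(1 − 0.722223) = 0.960702 ≈ 0.9607.
B–C: 8/24 sites differ → p ≈ 0.333333, d = −0.75 ln(1 − 0.444444) = 0.440839 ≈ 0.4408.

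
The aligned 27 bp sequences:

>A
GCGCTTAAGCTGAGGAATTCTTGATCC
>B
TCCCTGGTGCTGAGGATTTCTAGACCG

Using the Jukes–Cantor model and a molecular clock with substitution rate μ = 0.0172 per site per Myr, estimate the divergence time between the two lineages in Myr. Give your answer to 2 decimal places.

The sequences differ at 9 of 27 sites (1, 3, 6, 7, 8, 17, 22, 25, 27), so p = 9/27 ≈ 0.333333.
d = −(3/4) ln(1 − 4p/3) = −0.75 ln(1 − 0.444444) = −0.75 ln(0.555556)
  = −0.75 × (-0.587786) = 0.440840 substitutions/site.
Under a molecular clock d = 2μt, so t = d/(2μ) = 0.440840 / (2 × 0.0172) = 12.82 Myr.

12.82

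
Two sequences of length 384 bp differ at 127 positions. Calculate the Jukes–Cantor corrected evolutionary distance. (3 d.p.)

0.436

p = 127/384 ≈ 0.330729.
d = −(3/4) ln(1 − 4p/3) = −0.75 ln(1 − 0.440972) = −0.75 ln(0.559028)
  = −0.75 × (-0.581556) = 0.436167 substitutions/site.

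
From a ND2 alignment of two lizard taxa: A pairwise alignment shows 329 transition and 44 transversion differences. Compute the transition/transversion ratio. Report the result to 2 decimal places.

R = 329/44 = 7.477272… ≈ 7.48 (to 2 d.p.).

7.48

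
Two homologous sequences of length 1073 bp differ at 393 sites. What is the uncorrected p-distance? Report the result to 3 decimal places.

p = 393/1073 = 0.366262… ≈ 0.366 (to 3 d.p.).

0.366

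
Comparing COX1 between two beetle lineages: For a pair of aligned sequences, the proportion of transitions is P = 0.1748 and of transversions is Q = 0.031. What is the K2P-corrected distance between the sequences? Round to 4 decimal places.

0.2555

Under the Kimura two-parameter model, d = −½ ln(1 − 2P − Q) − ¼ ln(1 − 2Q).
1 − 2P − Q = 0.6194, giving −½ ln(0.6194) = 0.239502.
1 − 2Q = 0.938, giving −¼ ln(0.938) = 0.016001.
d = 0.239502 + 0.016001 = 0.255503.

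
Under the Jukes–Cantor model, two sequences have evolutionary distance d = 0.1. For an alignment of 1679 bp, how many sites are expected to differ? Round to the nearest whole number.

157

Invert JC69: p = (3/4)(1 − e^(−4d/3)) = 0.75 × (1 − e^(-0.133333)) = 0.75 × (1 − 0.875174) = 0.093620.
Expected differing sites = pL ≈ 0.093620 × 1679 = 157.18798 ≈ 157.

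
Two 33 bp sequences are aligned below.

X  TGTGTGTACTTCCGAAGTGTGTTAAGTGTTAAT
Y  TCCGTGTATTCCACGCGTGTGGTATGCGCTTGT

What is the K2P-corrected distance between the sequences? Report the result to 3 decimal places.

Of 33 sites, 7 differences are transitions and 7 are transversions, so P = 7/33 ≈ 0.212121 and Q = 7/33 ≈ 0.212121.
Under the Kimura two-parameter model, d = −½ ln(1 − 2P − Q) − ¼ ln(1 − 2Q).
1 − 2P − Q = 0.363637, giving −½ ln(0.363637) = 0.505800.
1 − 2Q = 0.575758, giving −¼ ln(0.575758) = 0.138017.
d = 0.505800 + 0.138017 = 0.643817.

0.644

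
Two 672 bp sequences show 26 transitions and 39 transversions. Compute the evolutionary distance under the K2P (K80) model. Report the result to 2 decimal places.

P = 26/672 ≈ 0.03869 and Q = 39/672 ≈ 0.058036.
Under the Kimura two-parameter model, d = −½ ln(1 − 2P − Q) − ¼ ln(1 − 2Q).
1 − 2P − Q = 0.864584, giving −½ ln(0.864584) = 0.072753.
1 − 2Q = 0.883928, giving −¼ ln(0.883928) = 0.030845.
d = 0.072753 + 0.030845 = 0.103598.

0.10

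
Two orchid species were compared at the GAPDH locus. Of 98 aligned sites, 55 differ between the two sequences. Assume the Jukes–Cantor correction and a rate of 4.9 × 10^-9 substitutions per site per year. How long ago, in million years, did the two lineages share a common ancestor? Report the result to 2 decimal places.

p = 55/98 ≈ 0.561224.
d = −(3/4) ln(1 − 4p/3) = −0.75 ln(1 − 0.748299) = −0.75 ln(0.251701)
  = −0.75 × (-1.379513) = 1.034635 substitutions/site.
Under a molecular clock d = 2μt, so t = d/(2μ) = 1.034635 / (2 × 4.9 × 10^-9) = 105.58 million years.

105.58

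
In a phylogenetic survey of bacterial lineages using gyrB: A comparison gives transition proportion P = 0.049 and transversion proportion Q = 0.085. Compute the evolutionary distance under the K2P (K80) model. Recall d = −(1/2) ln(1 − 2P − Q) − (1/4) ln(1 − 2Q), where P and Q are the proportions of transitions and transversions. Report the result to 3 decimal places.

Under the Kimura two-parameter model, d = −½ ln(1 − 2P − Q) − ¼ ln(1 − 2Q).
1 − 2P − Q = 0.817, giving −½ ln(0.817) = 0.101058.
1 − 2Q = 0.83, giving −¼ ln(0.83) = 0.046582.
d = 0.101058 + 0.046582 = 0.147640.

0.148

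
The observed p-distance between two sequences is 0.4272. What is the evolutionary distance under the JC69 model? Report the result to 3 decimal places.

d = −(3/4) ln(1 − 4p/3) = −0.75 ln(1 − 0.5696) = −0.75 ln(0.4304)
  = −0.75 × (-0.843040) = 0.632280 substitutions/site.

0.632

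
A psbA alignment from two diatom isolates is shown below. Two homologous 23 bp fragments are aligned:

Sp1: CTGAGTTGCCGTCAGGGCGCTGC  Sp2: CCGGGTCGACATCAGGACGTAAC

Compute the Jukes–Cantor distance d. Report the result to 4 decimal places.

The sequences differ at 9 of 23 sites (2, 4, 7, 9, 11, 17, 20, 21, 22), so p = 9/23 ≈ 0.391304.
d = −(3/4) ln(1 − 4p/3) = −0.75 ln(1 − 0.521739) = −0.75 ln(0.478261)
  = −0.75 × (-0.737599) = 0.553199 substitutions/site.

0.5532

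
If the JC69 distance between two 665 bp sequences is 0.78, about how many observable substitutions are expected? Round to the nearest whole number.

Invert JC69: p = (3/4)(1 − e^(−4d/3)) = 0.75 × (1 − e^(-1.04)) = 0.75 × (1 − 0.353455) = 0.484909.
Expected differing sites = pL ≈ 0.484909 × 665 = 322.464485 ≈ 322.

322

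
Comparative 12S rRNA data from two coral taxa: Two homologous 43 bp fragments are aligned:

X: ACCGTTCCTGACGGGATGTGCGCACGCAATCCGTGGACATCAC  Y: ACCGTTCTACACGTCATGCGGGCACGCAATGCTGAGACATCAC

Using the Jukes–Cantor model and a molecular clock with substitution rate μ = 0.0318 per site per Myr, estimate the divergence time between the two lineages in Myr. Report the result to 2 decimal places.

The sequences differ at 11 of 43 sites, so p = 11/43 ≈ 0.255814.
d = −(3/4) ln(1 − 4p/3) = −0.75 ln(1 − 0.341085) = −0.75 ln(0.658915)
  = −0.75 × (-0.417161) = 0.312871 substitutions/site.
Under a molecular clock d = 2μt, so t = d/(2μ) = 0.312871 / (2 × 0.0318) = 4.92 Myr.

4.92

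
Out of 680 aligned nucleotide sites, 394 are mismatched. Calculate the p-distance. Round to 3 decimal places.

0.579

p = 394/680 = 0.579411… ≈ 0.579 (to 3 d.p.).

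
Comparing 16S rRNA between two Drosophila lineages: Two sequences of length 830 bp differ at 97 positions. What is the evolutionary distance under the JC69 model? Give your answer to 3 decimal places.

p = 97/830 ≈ 0.116867.
d = −(3/4) ln(1 − 4p/3) = −0.75 ln(1 − 0.155823) = −0.75 ln(0.844177)
  = −0.75 × (-0.169393) = 0.127045 substitutions/site.

0.127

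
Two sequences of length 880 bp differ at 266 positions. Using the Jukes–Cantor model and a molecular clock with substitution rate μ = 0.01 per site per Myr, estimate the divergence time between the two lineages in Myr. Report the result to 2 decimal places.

19.35

p = 266/880 ≈ 0.302273.
d = −(3/4) ln(1 − 4p/3) = −0.75 ln(1 − 0.403031) = −0.75 ln(0.596969)
  = −0.75 × (-0.515890) = 0.386918 substitutions/site.
Under a molecular clock d = 2μt, so t = d/(2μ) = 0.386918 / (2 × 0.01) = 19.35 Myr.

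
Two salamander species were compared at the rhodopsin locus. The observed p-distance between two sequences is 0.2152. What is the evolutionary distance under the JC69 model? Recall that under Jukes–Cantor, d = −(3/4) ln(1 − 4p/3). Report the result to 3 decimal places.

d = −(3/4) ln(1 − 4p/3) = −0.75 ln(1 − 0.286933) = −0.75 ln(0.713067)
  = −0.75 × (-0.338180) = 0.253635 substitutions/site.

0.254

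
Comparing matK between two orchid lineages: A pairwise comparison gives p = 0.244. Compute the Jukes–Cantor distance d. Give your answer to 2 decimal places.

0.30

d = −(3/4) ln(1 − 4p/3) = −0.75 ln(1 − 0.325333) = −0.75 ln(0.674667)
  = −0.75 × (-0.393536) = 0.295152 substitutions/site.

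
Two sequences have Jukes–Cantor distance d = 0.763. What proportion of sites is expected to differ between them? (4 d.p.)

0.4788

p = (3/4)(1 − e^(−4d/3)) = 0.75 × (1 − e^(-1.017333)) = 0.75 × (1 − 0.361558) = 0.478832.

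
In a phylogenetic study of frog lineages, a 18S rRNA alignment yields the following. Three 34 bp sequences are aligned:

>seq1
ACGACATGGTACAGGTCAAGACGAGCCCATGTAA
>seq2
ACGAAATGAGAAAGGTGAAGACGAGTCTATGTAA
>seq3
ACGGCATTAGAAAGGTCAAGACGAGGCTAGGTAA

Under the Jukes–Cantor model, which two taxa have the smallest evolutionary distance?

seq1–seq2: 7/34 differ, p = 0.206, d = 0.241.
seq1–seq3: 8/34 differ, p = 0.235, d = 0.282.
seq2–seq3: 6/34 differ, p = 0.176, d = 0.201.
The smallest distance is between seq2 and seq3.

seq2 and seq3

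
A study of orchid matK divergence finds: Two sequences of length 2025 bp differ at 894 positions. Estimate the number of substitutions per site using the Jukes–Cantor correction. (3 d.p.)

0.666

p = 894/2025 ≈ 0.441481.
d = −(3/4) ln(1 − 4p/3) = −0.75 ln(1 − 0.588641) = −0.75 ln(0.411359)
  = −0.75 × (-0.888289) = 0.666217 substitutions/site.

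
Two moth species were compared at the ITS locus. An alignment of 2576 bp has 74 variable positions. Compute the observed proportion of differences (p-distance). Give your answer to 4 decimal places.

0.0287

p = 74/2576 = 0.028726… ≈ 0.0287 (to 4 d.p.).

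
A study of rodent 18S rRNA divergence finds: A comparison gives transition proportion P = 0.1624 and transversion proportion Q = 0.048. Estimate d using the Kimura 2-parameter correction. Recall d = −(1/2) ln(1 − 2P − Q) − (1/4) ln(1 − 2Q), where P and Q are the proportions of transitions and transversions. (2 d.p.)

0.26

Under the Kimura two-parameter model, d = −½ ln(1 − 2P − Q) − ¼ ln(1 − 2Q).
1 − 2P − Q = 0.6272, giving −½ ln(0.6272) = 0.233245.
1 − 2Q = 0.904, giving −¼ ln(0.904) = 0.025231.
d = 0.233245 + 0.025231 = 0.258476.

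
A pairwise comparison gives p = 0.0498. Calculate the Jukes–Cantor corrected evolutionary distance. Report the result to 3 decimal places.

d = −(3/4) ln(1 − 4p/3) = −0.75 ln(1 − 0.0664) = −0.75 ln(0.9336)
  = −0.75 × (-0.068707) = 0.051530 substitutions/site.

0.052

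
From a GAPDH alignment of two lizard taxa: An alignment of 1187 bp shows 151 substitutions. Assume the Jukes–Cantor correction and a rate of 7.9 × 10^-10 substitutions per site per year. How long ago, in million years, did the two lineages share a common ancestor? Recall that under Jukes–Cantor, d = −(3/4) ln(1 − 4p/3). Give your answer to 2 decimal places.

88.23

p = 151/1187 ≈ 0.127211.
d = −(3/4) ln(1 − 4p/3) = −0.75 ln(1 − 0.169615) = −0.75 ln(0.830385)
  = −0.75 × (-0.185866) = 0.139400 substitutions/site.
Under a molecular clock d = 2μt, so t = d/(2μ) = 0.139400 / (2 × 7.9 × 10^-10) = 88.23 million years.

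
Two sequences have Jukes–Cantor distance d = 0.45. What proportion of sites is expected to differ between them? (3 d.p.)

p = (3/4)(1 − e^(−4d/3)) = 0.75 × (1 − e^(-0.6)) = 0.75 × (1 − 0.548812) = 0.338391.

0.338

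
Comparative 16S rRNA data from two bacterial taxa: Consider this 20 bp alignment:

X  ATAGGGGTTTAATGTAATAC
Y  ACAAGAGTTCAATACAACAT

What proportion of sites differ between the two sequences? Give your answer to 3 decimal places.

0.400

The sequences differ at 8 of 20 positions (sites 2, 4, 6, 10, 14, 15, 18, 20).
p = 8/20 = 0.400.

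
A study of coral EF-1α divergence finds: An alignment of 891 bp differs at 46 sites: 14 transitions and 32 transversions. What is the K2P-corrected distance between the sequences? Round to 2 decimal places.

0.05

P = 14/891 ≈ 0.015713 and Q = 32/891 ≈ 0.035915.
Under the Kimura two-parameter model, d = −½ ln(1 − 2P − Q) − ¼ ln(1 − 2Q).
1 − 2P − Q = 0.932659, giving −½ ln(0.932659) = 0.034858.
1 − 2Q = 0.92817, giving −¼ ln(0.92817) = 0.018635.
d = 0.034858 + 0.018635 = 0.053493.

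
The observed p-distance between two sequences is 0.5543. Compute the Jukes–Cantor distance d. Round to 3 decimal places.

d = −(3/4) ln(1 − 4p/3) = −0.75 ln(1 − 0.739067) = −0.75 ln(0.260933)
  = −0.75 × (-1.343492) = 1.007619 substitutions/site.

1.008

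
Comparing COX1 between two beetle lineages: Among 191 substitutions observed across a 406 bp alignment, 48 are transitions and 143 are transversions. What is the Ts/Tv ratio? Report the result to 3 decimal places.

0.336

R = 48/143 = 0.335664… ≈ 0.336 (to 3 d.p.).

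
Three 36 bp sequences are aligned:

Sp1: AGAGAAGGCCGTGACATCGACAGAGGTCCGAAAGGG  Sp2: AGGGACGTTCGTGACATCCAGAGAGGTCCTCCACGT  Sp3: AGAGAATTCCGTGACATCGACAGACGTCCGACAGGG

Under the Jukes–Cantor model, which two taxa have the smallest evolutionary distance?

Sp1 and Sp3

Sp1–Sp2: 11/36 differ, p = 0.306, d = 0.392.
Sp1–Sp3: 4/36 differ, p = 0.111, d = 0.120.
Sp2–Sp3: 11/36 differ, p = 0.306, d = 0.392.
The smallest distance is between Sp1 and Sp3.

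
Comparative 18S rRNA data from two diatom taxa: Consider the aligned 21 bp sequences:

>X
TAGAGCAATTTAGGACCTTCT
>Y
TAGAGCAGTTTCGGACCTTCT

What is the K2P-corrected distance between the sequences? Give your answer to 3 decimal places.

Of 21 sites, 1 differences are transitions and 1 are transversions, so P = 1/21 ≈ 0.047619 and Q = 1/21 ≈ 0.047619.
Under the Kimura two-parameter model, d = −½ ln(1 − 2P − Q) − ¼ ln(1 − 2Q).
1 − 2P − Q = 0.857143, giving −½ ln(0.857143) = 0.077075.
1 − 2Q = 0.904762, giving −¼ ln(0.904762) = 0.025021.
d = 0.077075 + 0.025021 = 0.102096.

0.102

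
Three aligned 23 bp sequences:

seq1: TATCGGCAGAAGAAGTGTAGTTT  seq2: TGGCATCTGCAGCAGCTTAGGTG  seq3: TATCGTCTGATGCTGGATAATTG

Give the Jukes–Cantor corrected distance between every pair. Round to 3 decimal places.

d(seq1,seq2) = 0.761, d(seq1,seq3) = 0.553, d(seq2,seq3) = 0.650

seq1–seq2: 11/23 sites differ → p ≈ 0.478261, d = −0.75 ln(1 − 0.637681) = 0.761423 ≈ 0.761.
seq1–seq3: 9/23 sites differ → p ≈ 0.391304, d = −0.75 ln(1 − 0.521739) = 0.553199 ≈ 0.553.
seq2–seq3: 10/23 sites differ → p ≈ 0.434783, d = −0.75 ln(1 − 0.579711) = 0.650110 ≈ 0.650.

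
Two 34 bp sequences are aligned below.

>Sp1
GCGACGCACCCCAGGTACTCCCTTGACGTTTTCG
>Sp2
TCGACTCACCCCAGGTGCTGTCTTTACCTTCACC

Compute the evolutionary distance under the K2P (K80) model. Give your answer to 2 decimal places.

0.37

Of 34 sites, 3 differences are transitions and 7 are transversions, so P = 3/34 ≈ 0.088235 and Q = 7/34 ≈ 0.205882.
Under the Kimura two-parameter model, d = −½ ln(1 − 2P − Q) − ¼ ln(1 − 2Q).
1 − 2P − Q = 0.617648, giving −½ ln(0.617648) = 0.240918.
1 − 2Q = 0.588236, giving −¼ ln(0.588236) = 0.132657.
d = 0.240918 + 0.132657 = 0.373575.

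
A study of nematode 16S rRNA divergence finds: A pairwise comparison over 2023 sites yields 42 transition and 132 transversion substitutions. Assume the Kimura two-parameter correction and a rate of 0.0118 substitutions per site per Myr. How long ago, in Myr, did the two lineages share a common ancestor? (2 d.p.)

3.87

P = 42/2023 ≈ 0.020761 and Q = 132/2023 ≈ 0.06525.
Under the Kimura two-parameter model, d = −½ ln(1 − 2P − Q) − ¼ ln(1 − 2Q).
1 − 2P − Q = 0.893228, giving −½ ln(0.893228) = 0.056457.
1 − 2Q = 0.8695, giving −¼ ln(0.8695) = 0.034959.
d = 0.056457 + 0.034959 = 0.091416.
Under a molecular clock d = 2μt, so t = d/(2μ) = 0.091416 / (2 × 0.0118) = 3.87 Myr.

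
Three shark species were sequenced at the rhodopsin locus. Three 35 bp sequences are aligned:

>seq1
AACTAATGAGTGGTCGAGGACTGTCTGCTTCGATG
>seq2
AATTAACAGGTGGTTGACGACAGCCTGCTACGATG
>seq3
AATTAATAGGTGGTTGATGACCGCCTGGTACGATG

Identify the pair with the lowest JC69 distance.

seq1–seq2: 9/35 differ, p = 0.257, d = 0.315.
seq1–seq3: 9/35 differ, p = 0.257, d = 0.315.
seq2–seq3: 4/35 differ, p = 0.114, d = 0.124.
The smallest distance is between seq2 and seq3.

seq2 and seq3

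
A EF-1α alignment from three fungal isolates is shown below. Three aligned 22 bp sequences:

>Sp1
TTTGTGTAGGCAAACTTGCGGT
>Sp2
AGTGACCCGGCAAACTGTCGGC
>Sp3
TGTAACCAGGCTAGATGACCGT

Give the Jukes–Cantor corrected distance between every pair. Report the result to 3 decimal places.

d(Sp1,Sp2) = 0.591, d(Sp1,Sp3) = 0.824, d(Sp2,Sp3) = 0.591

Sp1–Sp2: 9/22 sites differ → p ≈ 0.409091, d = −0.75 ln(1 − 0.545455) = 0.591344 ≈ 0.591.
Sp1–Sp3: 11/22 sites differ → p = 0.5, d = −0.75 ln(1 − 0.666667) = 0.823960 ≈ 0.824.
Sp2–Sp3: 9/22 sites differ → p ≈ 0.409091, d = −0.75 ln(1 − 0.545455) = 0.591344 ≈ 0.591.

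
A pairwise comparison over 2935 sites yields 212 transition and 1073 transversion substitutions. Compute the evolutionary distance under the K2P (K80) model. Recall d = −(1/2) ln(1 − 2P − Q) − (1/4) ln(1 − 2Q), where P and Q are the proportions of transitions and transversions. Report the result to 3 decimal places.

P = 212/2935 ≈ 0.072232 and Q = 1073/2935 ≈ 0.365588.
Under the Kimura two-parameter model, d = −½ ln(1 − 2P − Q) − ¼ ln(1 − 2Q).
1 − 2P − Q = 0.489948, giving −½ ln(0.489948) = 0.356728.
1 − 2Q = 0.268824, giving −¼ ln(0.268824) = 0.328425.
d = 0.356728 + 0.328425 = 0.685153.

0.685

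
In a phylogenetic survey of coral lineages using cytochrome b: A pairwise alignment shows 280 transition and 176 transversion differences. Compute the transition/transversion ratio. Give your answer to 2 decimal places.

1.59

R = 280/176 = 1.590909… ≈ 1.59 (to 2 d.p.).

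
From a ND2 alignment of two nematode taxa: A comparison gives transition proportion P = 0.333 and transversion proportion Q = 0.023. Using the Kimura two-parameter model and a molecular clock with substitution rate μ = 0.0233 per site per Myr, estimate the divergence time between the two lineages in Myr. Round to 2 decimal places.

12.78

Under the Kimura two-parameter model, d = −½ ln(1 − 2P − Q) − ¼ ln(1 − 2Q).
1 − 2P − Q = 0.311, giving −½ ln(0.311) = 0.583981.
1 − 2Q = 0.954, giving −¼ ln(0.954) = 0.011773.
d = 0.583981 + 0.011773 = 0.595754.
Under a molecular clock d = 2μt, so t = d/(2μ) = 0.595754 / (2 × 0.0233) = 12.78 Myr.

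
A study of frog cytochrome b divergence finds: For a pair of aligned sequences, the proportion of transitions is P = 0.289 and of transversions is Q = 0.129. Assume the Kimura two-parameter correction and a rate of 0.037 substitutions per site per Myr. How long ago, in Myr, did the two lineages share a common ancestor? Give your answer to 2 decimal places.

9.30

Under the Kimura two-parameter model, d = −½ ln(1 − 2P − Q) − ¼ ln(1 − 2Q).
1 − 2P − Q = 0.293, giving −½ ln(0.293) = 0.613791.
1 − 2Q = 0.742, giving −¼ ln(0.742) = 0.074602.
d = 0.613791 + 0.074602 = 0.688393.
Under a molecular clock d = 2μt, so t = d/(2μ) = 0.688393 / (2 × 0.037) = 9.30 Myr.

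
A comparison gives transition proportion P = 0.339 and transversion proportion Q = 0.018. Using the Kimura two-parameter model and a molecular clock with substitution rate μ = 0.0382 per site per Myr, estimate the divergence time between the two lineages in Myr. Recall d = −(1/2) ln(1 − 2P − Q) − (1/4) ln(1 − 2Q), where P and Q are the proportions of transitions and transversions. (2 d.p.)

7.91

Under the Kimura two-parameter model, d = −½ ln(1 − 2P − Q) − ¼ ln(1 − 2Q).
1 − 2P − Q = 0.304, giving −½ ln(0.304) = 0.595364.
1 − 2Q = 0.964, giving −¼ ln(0.964) = 0.009166.
d = 0.595364 + 0.009166 = 0.604530.
Under a molecular clock d = 2μt, so t = d/(2μ) = 0.604530 / (2 × 0.0382) = 7.91 Myr.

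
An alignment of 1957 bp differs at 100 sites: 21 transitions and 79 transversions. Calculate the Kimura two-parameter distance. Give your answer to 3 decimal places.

0.053

P = 21/1957 ≈ 0.010731 and Q = 79/1957 ≈ 0.040368.
Under the Kimura two-parameter model, d = −½ ln(1 − 2P − Q) − ¼ ln(1 − 2Q).
1 − 2P − Q = 0.93817, giving −½ ln(0.93817) = 0.031912.
1 − 2Q = 0.919264, giving −¼ ln(0.919264) = 0.021045.
d = 0.031912 + 0.021045 = 0.052957.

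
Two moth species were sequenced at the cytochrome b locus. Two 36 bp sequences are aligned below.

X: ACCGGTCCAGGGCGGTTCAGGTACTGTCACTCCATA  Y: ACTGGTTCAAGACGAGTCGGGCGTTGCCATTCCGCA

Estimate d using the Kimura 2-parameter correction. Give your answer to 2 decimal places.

0.71

Of 36 sites, 13 differences are transitions and 1 are transversions, so P = 13/36 ≈ 0.361111 and Q = 1/36 ≈ 0.027778.
Under the Kimura two-parameter model, d = −½ ln(1 − 2P − Q) − ¼ ln(1 − 2Q).
1 − 2P − Q = 0.25, giving −½ ln(0.25) = 0.693147.
1 − 2Q = 0.944444, giving −¼ ln(0.944444) = 0.014290.
d = 0.693147 + 0.014290 = 0.707437.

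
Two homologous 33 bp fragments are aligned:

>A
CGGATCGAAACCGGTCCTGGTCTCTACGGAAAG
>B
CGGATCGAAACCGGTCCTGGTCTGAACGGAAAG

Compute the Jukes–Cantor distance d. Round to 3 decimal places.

0.063

The sequences differ at 2 of 33 sites (24, 25), so p = 2/33 ≈ 0.060606.
d = −(3/4) ln(1 − 4p/3) = −0.75 ln(1 − 0.080808) = −0.75 ln(0.919192)
  = −0.75 × (-0.084260) = 0.063195 substitutions/site.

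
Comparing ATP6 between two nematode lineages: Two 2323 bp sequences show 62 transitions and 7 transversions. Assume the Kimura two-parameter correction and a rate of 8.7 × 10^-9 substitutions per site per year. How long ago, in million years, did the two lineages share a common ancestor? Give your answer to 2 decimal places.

1.75

P = 62/2323 ≈ 0.02669 and Q = 7/2323 ≈ 0.003013.
Under the Kimura two-parameter model, d = −½ ln(1 − 2P − Q) − ¼ ln(1 − 2Q).
1 − 2P − Q = 0.943607, giving −½ ln(0.943607) = 0.029023.
1 − 2Q = 0.993974, giving −¼ ln(0.993974) = 0.001511.
d = 0.029023 + 0.001511 = 0.030534.
Under a molecular clock d = 2μt, so t = d/(2μ) = 0.030534 / (2 × 8.7 × 10^-9) = 1.75 million years.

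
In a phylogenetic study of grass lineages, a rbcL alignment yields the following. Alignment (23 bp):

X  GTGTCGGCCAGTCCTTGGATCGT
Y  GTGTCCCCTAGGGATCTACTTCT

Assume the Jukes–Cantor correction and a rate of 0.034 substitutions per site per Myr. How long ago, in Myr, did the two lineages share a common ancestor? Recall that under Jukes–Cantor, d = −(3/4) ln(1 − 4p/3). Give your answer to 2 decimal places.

13.12

The sequences differ at 12 of 23 sites, so p = 12/23 ≈ 0.521739.
d = −(3/4) ln(1 − 4p/3) = −0.75 ln(1 − 0.695652) = −0.75 ln(0.304348)
  = −0.75 × (-1.189583) = 0.892187 substitutions/site.
Under a molecular clock d = 2μt, so t = d/(2μ) = 0.892187 / (2 × 0.034) = 13.12 Myr.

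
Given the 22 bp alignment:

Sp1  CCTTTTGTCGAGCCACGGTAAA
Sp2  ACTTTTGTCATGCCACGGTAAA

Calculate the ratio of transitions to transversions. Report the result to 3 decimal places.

0.500

Transitions are A↔G and C↔T; transversions are all other mismatches.
Transitions: 1. Transversions: 2.
R = 1/2 = 0.500.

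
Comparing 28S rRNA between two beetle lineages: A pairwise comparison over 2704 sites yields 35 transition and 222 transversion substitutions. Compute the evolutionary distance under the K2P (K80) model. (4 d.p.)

P = 35/2704 ≈ 0.012944 and Q = 222/2704 ≈ 0.082101.
Under the Kimura two-parameter model, d = −½ ln(1 − 2P − Q) − ¼ ln(1 − 2Q).
1 − 2P − Q = 0.892011, giving −½ ln(0.892011) = 0.057138.
1 − 2Q = 0.835798, giving −¼ ln(0.835798) = 0.044842.
d = 0.057138 + 0.044842 = 0.101980.

0.1020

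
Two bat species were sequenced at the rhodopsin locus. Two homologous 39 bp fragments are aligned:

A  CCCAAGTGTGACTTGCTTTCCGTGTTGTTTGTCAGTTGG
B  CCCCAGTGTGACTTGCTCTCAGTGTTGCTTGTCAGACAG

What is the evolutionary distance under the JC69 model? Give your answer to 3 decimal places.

0.205

The sequences differ at 7 of 39 sites (4, 18, 21, 28, 36, 37, 38), so p = 7/39 ≈ 0.179487.
d = −(3/4) ln(1 − 4p/3) = −0.75 ln(1 − 0.239316) = −0.75 ln(0.760684)
  = −0.75 × (-0.273537) = 0.205153 substitutions/site.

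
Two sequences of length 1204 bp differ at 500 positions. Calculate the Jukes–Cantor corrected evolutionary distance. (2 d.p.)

p = 500/1204 ≈ 0.415282.
d = −(3/4) ln(1 − 4p/3) = −0.75 ln(1 − 0.553709) = −0.75 ln(0.446291)
  = −0.75 × (-0.806784) = 0.605088 substitutions/site.

0.61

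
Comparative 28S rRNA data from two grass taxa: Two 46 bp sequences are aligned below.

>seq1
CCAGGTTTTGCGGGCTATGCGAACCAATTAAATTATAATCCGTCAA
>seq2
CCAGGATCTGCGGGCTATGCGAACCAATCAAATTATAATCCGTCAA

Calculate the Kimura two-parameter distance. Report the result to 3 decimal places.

Of 46 sites, 2 differences are transitions and 1 are transversions, so P = 2/46 ≈ 0.043478 and Q = 1/46 ≈ 0.021739.
Under the Kimura two-parameter model, d = −½ ln(1 − 2P − Q) − ¼ ln(1 − 2Q).
1 − 2P − Q = 0.891305, giving −½ ln(0.891305) = 0.057534.
1 − 2Q = 0.956522, giving −¼ ln(0.956522) = 0.011113.
d = 0.057534 + 0.011113 = 0.068647.

0.069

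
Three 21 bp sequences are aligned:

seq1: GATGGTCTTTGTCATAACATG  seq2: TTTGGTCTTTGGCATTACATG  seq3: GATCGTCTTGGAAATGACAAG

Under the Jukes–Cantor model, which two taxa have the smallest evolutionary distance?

seq1–seq2: 4/21 differ, p = 0.190, d = 0.220.
seq1–seq3: 6/21 differ, p = 0.286, d = 0.360.
seq2–seq3: 8/21 differ, p = 0.381, d = 0.532.
The smallest distance is between seq1 and seq2.

seq1 and seq2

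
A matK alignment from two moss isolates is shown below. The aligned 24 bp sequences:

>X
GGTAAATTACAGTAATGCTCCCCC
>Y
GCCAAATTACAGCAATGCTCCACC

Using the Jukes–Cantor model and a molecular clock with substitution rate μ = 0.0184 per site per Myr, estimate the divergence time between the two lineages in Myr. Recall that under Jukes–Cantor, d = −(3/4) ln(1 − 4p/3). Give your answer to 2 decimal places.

5.12

The sequences differ at 4 of 24 sites (2, 3, 13, 22), so p = 4/24 ≈ 0.166667.
d = −(3/4) ln(1 − 4p/3) = −0.75 ln(1 − 0.222223) = −0.75 ln(0.777777)
  = −0.75 × (-0.251315) = 0.188486 substitutions/site.
Under a molecular clock d = 2μt, so t = d/(2μ) = 0.188486 / (2 × 0.0184) = 5.12 Myr.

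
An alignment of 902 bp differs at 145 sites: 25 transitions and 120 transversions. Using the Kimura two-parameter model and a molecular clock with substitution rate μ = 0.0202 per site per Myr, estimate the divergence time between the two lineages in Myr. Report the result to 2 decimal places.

P = 25/902 ≈ 0.027716 and Q = 120/902 ≈ 0.133038.
Under the Kimura two-parameter model, d = −½ ln(1 − 2P − Q) − ¼ ln(1 − 2Q).
1 − 2P − Q = 0.81153, giving −½ ln(0.81153) = 0.104417.
1 − 2Q = 0.733924, giving −¼ ln(0.733924) = 0.077337.
d = 0.104417 + 0.077337 = 0.181754.
Under a molecular clock d = 2μt, so t = d/(2μ) = 0.181754 / (2 × 0.0202) = 4.50 Myr.

4.50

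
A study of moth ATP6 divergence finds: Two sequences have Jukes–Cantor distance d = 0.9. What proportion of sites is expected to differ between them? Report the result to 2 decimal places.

0.52

p = (3/4)(1 − e^(−4d/3)) = 0.75 × (1 − e^(-1.2)) = 0.75 × (1 − 0.301194) = 0.524105.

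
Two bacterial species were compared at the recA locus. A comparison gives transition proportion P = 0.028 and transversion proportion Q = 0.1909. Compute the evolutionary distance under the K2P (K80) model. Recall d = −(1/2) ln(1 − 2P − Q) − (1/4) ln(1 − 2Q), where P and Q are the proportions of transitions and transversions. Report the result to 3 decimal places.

0.262

Under the Kimura two-parameter model, d = −½ ln(1 − 2P − Q) − ¼ ln(1 − 2Q).
1 − 2P − Q = 0.7531, giving −½ ln(0.7531) = 0.141779.
1 − 2Q = 0.6182, giving −¼ ln(0.6182) = 0.120236.
d = 0.141779 + 0.120236 = 0.262015.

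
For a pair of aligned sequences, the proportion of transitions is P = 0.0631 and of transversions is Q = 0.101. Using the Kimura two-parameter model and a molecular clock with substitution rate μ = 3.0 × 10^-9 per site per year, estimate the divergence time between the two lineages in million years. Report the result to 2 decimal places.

Under the Kimura two-parameter model, d = −½ ln(1 − 2P − Q) − ¼ ln(1 − 2Q).
1 − 2P − Q = 0.7728, giving −½ ln(0.7728) = 0.128867.
1 − 2Q = 0.798, giving −¼ ln(0.798) = 0.056412.
d = 0.128867 + 0.056412 = 0.185279.
Under a molecular clock d = 2μt, so t = d/(2μ) = 0.185279 / (2 × 3.0 × 10^-9) = 30.88 million years.

30.88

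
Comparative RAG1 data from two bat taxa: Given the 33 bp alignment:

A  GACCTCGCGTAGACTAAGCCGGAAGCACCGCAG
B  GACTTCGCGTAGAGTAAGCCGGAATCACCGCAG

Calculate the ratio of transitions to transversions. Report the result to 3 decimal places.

Transitions are A↔G and C↔T; transversions are all other mismatches.
Transitions: 1. Transversions: 2.
R = 1/2 = 0.500.

0.500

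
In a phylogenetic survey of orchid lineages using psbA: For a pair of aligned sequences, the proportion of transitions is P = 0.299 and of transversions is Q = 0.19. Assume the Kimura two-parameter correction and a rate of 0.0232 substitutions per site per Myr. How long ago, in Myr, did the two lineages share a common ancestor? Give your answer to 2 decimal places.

19.29

Under the Kimura two-parameter model, d = −½ ln(1 − 2P − Q) − ¼ ln(1 − 2Q).
1 − 2P − Q = 0.212, giving −½ ln(0.212) = 0.775585.
1 − 2Q = 0.62, giving −¼ ln(0.62) = 0.119509.
d = 0.775585 + 0.119509 = 0.895094.
Under a molecular clock d = 2μt, so t = d/(2μ) = 0.895094 / (2 × 0.0232) = 19.29 Myr.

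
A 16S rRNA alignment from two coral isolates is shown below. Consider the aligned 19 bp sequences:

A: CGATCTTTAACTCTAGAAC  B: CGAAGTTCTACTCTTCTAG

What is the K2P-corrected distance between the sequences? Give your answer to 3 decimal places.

0.655

Of 19 sites, 1 differences are transitions and 7 are transversions, so P = 1/19 ≈ 0.052632 and Q = 7/19 ≈ 0.368421.
Under the Kimura two-parameter model, d = −½ ln(1 − 2P − Q) − ¼ ln(1 − 2Q).
1 − 2P − Q = 0.526315, giving −½ ln(0.526315) = 0.320928.
1 − 2Q = 0.263158, giving −¼ ln(0.263158) = 0.333750.
d = 0.320928 + 0.333750 = 0.654678.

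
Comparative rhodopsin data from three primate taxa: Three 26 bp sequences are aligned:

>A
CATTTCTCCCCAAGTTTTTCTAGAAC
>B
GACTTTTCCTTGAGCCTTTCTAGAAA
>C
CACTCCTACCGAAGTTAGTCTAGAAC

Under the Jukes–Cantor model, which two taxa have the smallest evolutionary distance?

A–B: 9/26 differ, p = 0.346, d = 0.464.
A–C: 6/26 differ, p = 0.231, d = 0.276.
B–C: 12/26 differ, p = 0.462, d = 0.717.
The smallest distance is between A and C.

A and C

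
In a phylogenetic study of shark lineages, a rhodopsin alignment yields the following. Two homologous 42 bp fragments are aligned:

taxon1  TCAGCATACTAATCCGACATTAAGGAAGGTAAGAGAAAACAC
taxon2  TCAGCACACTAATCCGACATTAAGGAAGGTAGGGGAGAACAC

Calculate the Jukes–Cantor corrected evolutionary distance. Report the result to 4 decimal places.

0.1019

The sequences differ at 4 of 42 sites (7, 32, 34, 37), so p = 4/42 ≈ 0.095238.
d = −(3/4) ln(1 − 4p/3) = −0.75 ln(1 − 0.126984) = −0.75 ln(0.873016)
  = −0.75 × (-0.135801) = 0.101851 substitutions/site.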